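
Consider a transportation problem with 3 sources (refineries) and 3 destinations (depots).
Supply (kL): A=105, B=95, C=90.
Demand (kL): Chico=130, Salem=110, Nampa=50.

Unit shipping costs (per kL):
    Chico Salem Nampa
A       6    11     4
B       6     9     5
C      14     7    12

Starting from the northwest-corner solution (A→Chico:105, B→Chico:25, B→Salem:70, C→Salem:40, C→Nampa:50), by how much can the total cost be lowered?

500

Current plan cost = 105·6 + 25·6 + 70·9 + 40·7 + 50·12 = 2290.
Optimal plan:
  A to Chico: 55 × 6 = 330
  A to Nampa: 50 × 4 = 200
  B to Chico: 75 × 6 = 450
  B to Salem: 20 × 9 = 180
  C to Salem: 90 × 7 = 630
Optimal cost = 1790.
Saving = 2290 − 1790 = 500.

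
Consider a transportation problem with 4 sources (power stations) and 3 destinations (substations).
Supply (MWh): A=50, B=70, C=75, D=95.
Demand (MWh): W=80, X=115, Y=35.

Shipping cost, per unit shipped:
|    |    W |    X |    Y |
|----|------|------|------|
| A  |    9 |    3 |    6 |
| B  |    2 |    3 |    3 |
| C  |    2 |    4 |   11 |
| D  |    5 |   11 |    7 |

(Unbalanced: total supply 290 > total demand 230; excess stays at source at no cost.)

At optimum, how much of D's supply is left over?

An optimal plan:
  A→X: 50 MWh
  B→X: 35 MWh
  B→Y: 35 MWh
  C→W: 45 MWh
  C→X: 30 MWh
  D→W: 35 MWh
Total cost = 745.
D ships 35 of its 95, leaving 60.

60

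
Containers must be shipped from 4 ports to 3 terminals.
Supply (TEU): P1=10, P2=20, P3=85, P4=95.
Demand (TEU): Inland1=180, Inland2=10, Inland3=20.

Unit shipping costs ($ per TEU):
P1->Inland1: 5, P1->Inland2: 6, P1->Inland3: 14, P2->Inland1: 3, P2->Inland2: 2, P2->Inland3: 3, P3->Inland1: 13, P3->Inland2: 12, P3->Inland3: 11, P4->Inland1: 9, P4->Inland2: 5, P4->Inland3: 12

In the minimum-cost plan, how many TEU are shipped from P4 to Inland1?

85

Solving gives:
  P1→Inland1: 10 × $5 = $50
  P2→Inland1: 20 × $3 = $60
  P3→Inland1: 65 × $13 = $845
  P3→Inland3: 20 × $11 = $220
  P4→Inland1: 85 × $9 = $765
  P4→Inland2: 10 × $5 = $50
Total cost = $1990.
So P4→Inland1 carries 85 TEU.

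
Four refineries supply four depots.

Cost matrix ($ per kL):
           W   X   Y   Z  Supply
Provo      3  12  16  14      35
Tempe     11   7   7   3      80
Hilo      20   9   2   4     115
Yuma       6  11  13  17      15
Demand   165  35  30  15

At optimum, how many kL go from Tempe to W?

Solving gives:
  Provo to W: 35 × $3 = $105
  Tempe to W: 80 × $11 = $880
  Hilo to W: 35 × $20 = $700
  Hilo to X: 35 × $9 = $315
  Hilo to Y: 30 × $2 = $60
  Hilo to Z: 15 × $4 = $60
  Yuma to W: 15 × $6 = $90
Total cost = $2210.
So Tempe→W carries 80 kL.

80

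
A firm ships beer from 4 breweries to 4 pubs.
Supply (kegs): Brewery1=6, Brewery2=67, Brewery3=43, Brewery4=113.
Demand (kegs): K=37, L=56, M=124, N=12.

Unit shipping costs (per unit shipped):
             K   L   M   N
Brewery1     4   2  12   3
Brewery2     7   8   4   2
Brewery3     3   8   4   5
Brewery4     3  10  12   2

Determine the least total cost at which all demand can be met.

One minimum-cost allocation:
  Brewery1–L: 6 × 2 = 12
  Brewery2–M: 67 × 4 = 268
  Brewery3–M: 43 × 4 = 172
  Brewery4–K: 37 × 3 = 111
  Brewery4–L: 50 × 10 = 500
  Brewery4–M: 14 × 12 = 168
  Brewery4–N: 12 × 2 = 24
Total = 12 + 268 + 172 + 111 + 500 + 168 + 24 = 1255.

1255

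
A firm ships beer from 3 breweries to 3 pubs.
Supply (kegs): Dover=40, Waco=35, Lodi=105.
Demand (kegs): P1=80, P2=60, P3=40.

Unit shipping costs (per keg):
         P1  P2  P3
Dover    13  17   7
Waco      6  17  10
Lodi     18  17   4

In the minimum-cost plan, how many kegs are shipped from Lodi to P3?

Solving gives:
  Dover–P1: 40 × 13 = 520
  Waco–P1: 35 × 6 = 210
  Lodi–P1: 5 × 18 = 90
  Lodi–P2: 60 × 17 = 1020
  Lodi–P3: 40 × 4 = 160
Total cost = 2000.
So Lodi→P3 carries 40 kegs.

40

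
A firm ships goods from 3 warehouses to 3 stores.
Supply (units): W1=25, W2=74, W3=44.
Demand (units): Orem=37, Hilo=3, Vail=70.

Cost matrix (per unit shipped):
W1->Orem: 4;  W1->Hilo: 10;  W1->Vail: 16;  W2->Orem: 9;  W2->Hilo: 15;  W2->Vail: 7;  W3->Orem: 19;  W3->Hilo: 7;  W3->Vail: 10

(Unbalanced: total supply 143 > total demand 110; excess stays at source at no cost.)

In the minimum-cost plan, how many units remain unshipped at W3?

33

An optimal plan:
  W1–Orem: 25 × 4 = 100
  W2–Orem: 12 × 9 = 108
  W2–Vail: 62 × 7 = 434
  W3–Hilo: 3 × 7 = 21
  W3–Vail: 8 × 10 = 80
Total cost = 743.
W3 ships 11 of its 44, leaving 33.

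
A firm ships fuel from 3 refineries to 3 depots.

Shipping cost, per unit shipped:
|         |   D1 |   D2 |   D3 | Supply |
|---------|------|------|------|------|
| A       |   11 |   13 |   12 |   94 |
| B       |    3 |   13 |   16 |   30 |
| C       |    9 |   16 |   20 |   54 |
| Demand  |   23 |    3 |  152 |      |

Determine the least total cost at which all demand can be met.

One minimum-cost allocation:
  A->D3: 94 × 12 = 1128
  B->D1: 23 × 3 = 69
  B->D3: 7 × 16 = 112
  C->D2: 3 × 16 = 48
  C->D3: 51 × 20 = 1020
Total = 1128 + 69 + 112 + 48 + 1020 = 2377.
(Supply check: A ships 94; B ships 30; C ships 54.)

2377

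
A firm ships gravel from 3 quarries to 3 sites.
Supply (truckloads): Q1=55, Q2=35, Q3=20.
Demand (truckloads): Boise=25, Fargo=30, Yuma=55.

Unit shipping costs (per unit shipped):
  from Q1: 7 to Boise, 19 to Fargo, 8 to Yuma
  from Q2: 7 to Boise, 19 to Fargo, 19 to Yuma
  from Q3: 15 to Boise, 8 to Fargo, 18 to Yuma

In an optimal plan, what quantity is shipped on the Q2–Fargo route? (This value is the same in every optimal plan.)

10

Solving gives:
  Q1 to Yuma: 55 × 8 = 440
  Q2 to Boise: 25 × 7 = 175
  Q2 to Fargo: 10 × 19 = 190
  Q3 to Fargo: 20 × 8 = 160
Total cost = 965.
So Q2→Fargo carries 10 truckloads.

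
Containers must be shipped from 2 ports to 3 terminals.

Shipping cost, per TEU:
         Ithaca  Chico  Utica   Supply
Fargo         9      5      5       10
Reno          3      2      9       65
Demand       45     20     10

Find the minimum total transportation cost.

An optimal shipping plan:
  Fargo->Utica: 10 × 5 = 50
  Reno->Ithaca: 45 × 3 = 135
  Reno->Chico: 20 × 2 = 40
Total = 50 + 135 + 40 = 225.

225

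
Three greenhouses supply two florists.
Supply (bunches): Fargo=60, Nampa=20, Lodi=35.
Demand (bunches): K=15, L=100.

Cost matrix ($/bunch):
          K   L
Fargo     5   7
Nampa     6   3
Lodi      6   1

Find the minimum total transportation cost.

An optimal shipping plan:
  Fargo–K: 15 × $5 = $75
  Fargo–L: 45 × $7 = $315
  Nampa–L: 20 × $3 = $60
  Lodi–L: 35 × $1 = $35
Total = 75 + 315 + 60 + 35 = $485.

485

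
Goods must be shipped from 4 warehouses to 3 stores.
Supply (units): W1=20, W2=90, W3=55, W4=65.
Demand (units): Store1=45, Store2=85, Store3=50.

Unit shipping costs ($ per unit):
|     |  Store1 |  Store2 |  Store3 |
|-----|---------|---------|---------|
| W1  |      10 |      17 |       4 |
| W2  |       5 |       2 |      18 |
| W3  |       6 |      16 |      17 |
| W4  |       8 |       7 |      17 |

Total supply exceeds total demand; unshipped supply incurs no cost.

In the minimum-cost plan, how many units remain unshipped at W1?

0

Minimum-cost shipments:
  W1 to Store3: 20 × $4 = $80
  W2 to Store1: 5 × $5 = $25
  W2 to Store2: 85 × $2 = $170
  W3 to Store1: 40 × $6 = $240
  W3 to Store3: 15 × $17 = $255
  W4 to Store3: 15 × $17 = $255
Total cost = $1025.
W1 ships 20 of its 20, leaving 0.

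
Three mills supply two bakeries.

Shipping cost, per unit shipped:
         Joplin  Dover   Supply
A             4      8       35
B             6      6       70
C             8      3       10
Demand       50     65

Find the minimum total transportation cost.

One minimum-cost allocation:
  A→Joplin: 35 × 4 = 140
  B→Joplin: 15 × 6 = 90
  B→Dover: 55 × 6 = 330
  C→Dover: 10 × 3 = 30
Total = 140 + 90 + 330 + 30 = 590.

590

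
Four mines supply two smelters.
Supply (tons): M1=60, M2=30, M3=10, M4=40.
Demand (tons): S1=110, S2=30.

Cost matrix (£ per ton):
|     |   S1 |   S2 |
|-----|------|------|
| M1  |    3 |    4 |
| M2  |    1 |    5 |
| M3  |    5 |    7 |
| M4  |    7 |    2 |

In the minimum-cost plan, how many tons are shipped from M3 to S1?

10

Solving gives:
  M1→S1: 60 × £3 = £180
  M2→S1: 30 × £1 = £30
  M3→S1: 10 × £5 = £50
  M4→S1: 10 × £7 = £70
  M4→S2: 30 × £2 = £60
Total cost = £390.
So M3→S1 carries 10 tons.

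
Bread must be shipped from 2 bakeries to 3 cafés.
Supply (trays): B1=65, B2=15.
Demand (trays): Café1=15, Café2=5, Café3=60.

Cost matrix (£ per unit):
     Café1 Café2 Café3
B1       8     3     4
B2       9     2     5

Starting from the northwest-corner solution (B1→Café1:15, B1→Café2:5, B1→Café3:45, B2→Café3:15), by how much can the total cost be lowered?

Current plan cost = 15·8 + 5·3 + 45·4 + 15·5 = £390.
Optimal plan:
  B1->Café1: 15 × £8 = £120
  B1->Café3: 50 × £4 = £200
  B2->Café2: 5 × £2 = £10
  B2->Café3: 10 × £5 = £50
Optimal cost = £380.
Saving = 390 − 380 = £10.

10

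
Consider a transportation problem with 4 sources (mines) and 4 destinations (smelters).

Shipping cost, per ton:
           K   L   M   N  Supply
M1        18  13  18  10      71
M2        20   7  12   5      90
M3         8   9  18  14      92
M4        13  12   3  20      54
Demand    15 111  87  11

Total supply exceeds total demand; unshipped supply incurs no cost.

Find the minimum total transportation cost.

A cheapest plan:
  M2->L: 46 tons
  M2->M: 33 tons
  M2->N: 11 tons
  M3->K: 15 tons
  M3->L: 65 tons
  M4->M: 54 tons
Total cost = 1640.

1640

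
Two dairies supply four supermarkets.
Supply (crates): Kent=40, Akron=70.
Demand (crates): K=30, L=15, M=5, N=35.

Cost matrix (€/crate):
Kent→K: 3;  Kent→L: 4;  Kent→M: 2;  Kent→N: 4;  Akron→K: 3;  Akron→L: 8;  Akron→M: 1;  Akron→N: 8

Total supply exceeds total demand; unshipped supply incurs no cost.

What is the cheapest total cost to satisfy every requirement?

One minimum-cost allocation:
  Kent→L: 15 × €4 = €60
  Kent→N: 25 × €4 = €100
  Akron→K: 30 × €3 = €90
  Akron→M: 5 × €1 = €5
  Akron→N: 10 × €8 = €80
Total = 60 + 100 + 90 + 5 + 80 = €335.
(Supply check: Kent ships 40; Akron ships 45.)

335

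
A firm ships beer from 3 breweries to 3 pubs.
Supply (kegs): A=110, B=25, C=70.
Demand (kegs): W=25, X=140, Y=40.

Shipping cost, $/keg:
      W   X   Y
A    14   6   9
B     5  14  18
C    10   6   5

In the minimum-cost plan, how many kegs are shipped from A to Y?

0

Optimal shipments:
  A–X: 110 × $6 = $660
  B–W: 25 × $5 = $125
  C–X: 30 × $6 = $180
  C–Y: 40 × $5 = $200
Total cost = $1165.
The route A→Y is not used.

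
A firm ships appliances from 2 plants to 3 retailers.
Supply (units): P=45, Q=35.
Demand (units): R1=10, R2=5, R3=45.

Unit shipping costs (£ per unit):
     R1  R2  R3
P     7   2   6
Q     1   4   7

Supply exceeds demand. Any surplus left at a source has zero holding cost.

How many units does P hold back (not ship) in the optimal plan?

0

Minimum-cost shipments:
  P–R2: 5 × £2 = £10
  P–R3: 40 × £6 = £240
  Q–R1: 10 × £1 = £10
  Q–R3: 5 × £7 = £35
Total cost = £295.
P ships 45 of its 45, leaving 0.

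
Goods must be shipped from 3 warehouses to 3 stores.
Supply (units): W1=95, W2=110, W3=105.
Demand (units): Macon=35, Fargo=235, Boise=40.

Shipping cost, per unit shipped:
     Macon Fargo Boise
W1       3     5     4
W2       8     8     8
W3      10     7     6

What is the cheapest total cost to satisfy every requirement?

1980

Optimal allocation:
  W1 to Macon: 35 × 3 = 105
  W1 to Fargo: 20 × 5 = 100
  W1 to Boise: 40 × 4 = 160
  W2 to Fargo: 110 × 8 = 880
  W3 to Fargo: 105 × 7 = 735
Total = 105 + 100 + 160 + 880 + 735 = 1980.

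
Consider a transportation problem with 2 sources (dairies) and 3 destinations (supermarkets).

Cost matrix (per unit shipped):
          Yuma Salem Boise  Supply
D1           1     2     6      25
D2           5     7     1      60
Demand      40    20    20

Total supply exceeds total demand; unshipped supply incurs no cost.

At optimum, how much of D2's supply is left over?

Minimum-cost shipments:
  D1->Yuma: 5 crates
  D1->Salem: 20 crates
  D2->Yuma: 35 crates
  D2->Boise: 20 crates
Total cost = 240.
D2 ships 55 of its 60, leaving 5.

5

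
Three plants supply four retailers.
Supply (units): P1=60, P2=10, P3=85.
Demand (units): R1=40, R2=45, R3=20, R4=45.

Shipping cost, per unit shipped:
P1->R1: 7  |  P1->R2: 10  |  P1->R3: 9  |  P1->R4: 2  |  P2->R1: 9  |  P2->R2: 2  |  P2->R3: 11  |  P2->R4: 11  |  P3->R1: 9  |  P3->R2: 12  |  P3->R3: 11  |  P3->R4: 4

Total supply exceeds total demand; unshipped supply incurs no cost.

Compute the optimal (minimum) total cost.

Optimal allocation:
  P1–R1: 5 × 7 = 35
  P1–R2: 35 × 10 = 350
  P1–R3: 20 × 9 = 180
  P2–R2: 10 × 2 = 20
  P3–R1: 35 × 9 = 315
  P3–R4: 45 × 4 = 180
Total = 35 + 350 + 180 + 20 + 315 + 180 = 1080.
(Supply check: P1 ships 60; P2 ships 10; P3 ships 80.)

1080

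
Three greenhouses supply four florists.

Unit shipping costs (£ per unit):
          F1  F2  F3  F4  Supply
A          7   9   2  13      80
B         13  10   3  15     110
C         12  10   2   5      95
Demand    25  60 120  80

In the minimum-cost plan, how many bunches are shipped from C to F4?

80

The minimum-cost plan:
  A→F1: 25 × £7 = £175
  A→F2: 55 × £9 = £495
  B→F2: 5 × £10 = £50
  B→F3: 105 × £3 = £315
  C→F3: 15 × £2 = £30
  C→F4: 80 × £5 = £400
Total cost = £1465.
So C→F4 carries 80 bunches.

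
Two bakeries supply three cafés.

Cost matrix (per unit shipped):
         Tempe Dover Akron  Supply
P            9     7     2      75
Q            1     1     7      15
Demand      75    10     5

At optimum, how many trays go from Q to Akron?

0

Optimal shipments:
  P→Tempe: 60 × 9 = 540
  P→Dover: 10 × 7 = 70
  P→Akron: 5 × 2 = 10
  Q→Tempe: 15 × 1 = 15
Total cost = 635.
The route Q→Akron is not used.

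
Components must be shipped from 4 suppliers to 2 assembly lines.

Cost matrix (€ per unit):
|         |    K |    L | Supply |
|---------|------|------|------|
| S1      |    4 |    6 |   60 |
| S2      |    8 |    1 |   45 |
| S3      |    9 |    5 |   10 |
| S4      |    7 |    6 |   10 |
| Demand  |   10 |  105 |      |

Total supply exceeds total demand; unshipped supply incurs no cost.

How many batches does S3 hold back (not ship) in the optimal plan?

0

Minimum-cost shipments:
  S1–K: 10 × €4 = €40
  S1–L: 50 × €6 = €300
  S2–L: 45 × €1 = €45
  S3–L: 10 × €5 = €50
Total cost = €435.
S3 ships 10 of its 10, leaving 0.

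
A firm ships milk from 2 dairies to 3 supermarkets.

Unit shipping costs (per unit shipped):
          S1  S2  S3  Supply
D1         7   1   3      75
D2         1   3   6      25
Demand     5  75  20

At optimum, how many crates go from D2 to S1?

Solving gives:
  D1->S2: 55 × 1 = 55
  D1->S3: 20 × 3 = 60
  D2->S1: 5 × 1 = 5
  D2->S2: 20 × 3 = 60
Total cost = 180.
So D2→S1 carries 5 crates.

5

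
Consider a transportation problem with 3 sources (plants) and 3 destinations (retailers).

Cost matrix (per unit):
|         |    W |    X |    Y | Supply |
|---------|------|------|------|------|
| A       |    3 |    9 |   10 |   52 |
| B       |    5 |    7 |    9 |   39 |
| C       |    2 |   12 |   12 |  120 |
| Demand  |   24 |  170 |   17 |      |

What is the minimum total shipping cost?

Optimal allocation:
  A to X: 52 × 9 = 468
  B to X: 39 × 7 = 273
  C to W: 24 × 2 = 48
  C to X: 79 × 12 = 948
  C to Y: 17 × 12 = 204
Total = 468 + 273 + 48 + 948 + 204 = 1941.

1941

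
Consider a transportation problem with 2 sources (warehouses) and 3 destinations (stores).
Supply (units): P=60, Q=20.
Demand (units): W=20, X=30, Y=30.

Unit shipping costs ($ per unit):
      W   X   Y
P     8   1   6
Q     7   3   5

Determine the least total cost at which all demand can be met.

350

A cheapest plan:
  P->W: 20 × $8 = $160
  P->X: 30 × $1 = $30
  P->Y: 10 × $6 = $60
  Q->Y: 20 × $5 = $100
Total = 160 + 30 + 60 + 100 = $350.
(Supply check: P ships 60; Q ships 20.)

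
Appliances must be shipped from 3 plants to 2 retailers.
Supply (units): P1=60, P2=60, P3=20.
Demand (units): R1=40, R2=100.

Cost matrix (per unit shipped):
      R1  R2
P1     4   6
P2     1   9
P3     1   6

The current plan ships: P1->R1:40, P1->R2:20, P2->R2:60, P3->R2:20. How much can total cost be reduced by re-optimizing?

240

Current plan cost = 40·4 + 20·6 + 60·9 + 20·6 = 940.
Optimal plan:
  P1->R2: 60 × 6 = 360
  P2->R1: 40 × 1 = 40
  P2->R2: 20 × 9 = 180
  P3->R2: 20 × 6 = 120
Optimal cost = 700.
Saving = 940 − 700 = 240.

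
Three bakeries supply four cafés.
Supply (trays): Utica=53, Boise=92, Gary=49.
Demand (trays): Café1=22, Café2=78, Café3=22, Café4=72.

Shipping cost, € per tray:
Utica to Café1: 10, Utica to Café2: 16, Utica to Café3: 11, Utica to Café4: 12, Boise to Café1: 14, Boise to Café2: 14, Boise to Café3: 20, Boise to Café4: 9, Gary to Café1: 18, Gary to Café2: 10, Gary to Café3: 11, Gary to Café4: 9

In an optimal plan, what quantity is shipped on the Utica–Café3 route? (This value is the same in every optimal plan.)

22

Optimal shipments:
  Utica to Café1: 22 trays
  Utica to Café2: 9 trays
  Utica to Café3: 22 trays
  Boise to Café2: 20 trays
  Boise to Café4: 72 trays
  Gary to Café2: 49 trays
Total cost = €2024.
So Utica→Café3 carries 22 trays.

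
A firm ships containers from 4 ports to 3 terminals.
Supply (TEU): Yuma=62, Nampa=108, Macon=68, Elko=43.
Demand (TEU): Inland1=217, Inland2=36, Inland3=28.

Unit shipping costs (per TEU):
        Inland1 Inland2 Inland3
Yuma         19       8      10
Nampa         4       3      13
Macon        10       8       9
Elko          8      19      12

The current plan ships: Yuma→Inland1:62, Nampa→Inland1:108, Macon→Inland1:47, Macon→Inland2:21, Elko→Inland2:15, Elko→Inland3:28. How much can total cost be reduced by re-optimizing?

867

Current plan cost = 62·19 + 108·4 + 47·10 + 21·8 + 15·19 + 28·12 = 2869.
Optimal plan:
  Yuma->Inland2: 36 × 8 = 288
  Yuma->Inland3: 26 × 10 = 260
  Nampa->Inland1: 108 × 4 = 432
  Macon->Inland1: 66 × 10 = 660
  Macon->Inland3: 2 × 9 = 18
  Elko->Inland1: 43 × 8 = 344
Optimal cost = 2002.
Saving = 2869 − 2002 = 867.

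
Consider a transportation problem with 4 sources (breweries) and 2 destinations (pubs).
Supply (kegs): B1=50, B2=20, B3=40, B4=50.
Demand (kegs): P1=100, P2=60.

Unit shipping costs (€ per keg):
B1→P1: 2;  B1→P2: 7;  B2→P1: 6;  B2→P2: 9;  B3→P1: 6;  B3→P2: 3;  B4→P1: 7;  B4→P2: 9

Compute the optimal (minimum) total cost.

Optimal allocation:
  B1→P1: 50 kegs
  B2→P1: 20 kegs
  B3→P2: 40 kegs
  B4→P1: 30 kegs
  B4→P2: 20 kegs
Total cost = €730.

730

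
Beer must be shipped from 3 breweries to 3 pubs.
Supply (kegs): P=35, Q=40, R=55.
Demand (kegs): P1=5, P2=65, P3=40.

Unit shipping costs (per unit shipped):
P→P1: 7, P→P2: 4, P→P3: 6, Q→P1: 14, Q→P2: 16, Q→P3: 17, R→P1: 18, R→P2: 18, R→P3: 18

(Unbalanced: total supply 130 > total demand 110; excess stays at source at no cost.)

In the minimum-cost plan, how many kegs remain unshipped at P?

0

Minimum-cost shipments:
  P→P2: 35 × 4 = 140
  Q→P1: 5 × 14 = 70
  Q→P2: 30 × 16 = 480
  Q→P3: 5 × 17 = 85
  R→P3: 35 × 18 = 630
Total cost = 1405.
P ships 35 of its 35, leaving 0.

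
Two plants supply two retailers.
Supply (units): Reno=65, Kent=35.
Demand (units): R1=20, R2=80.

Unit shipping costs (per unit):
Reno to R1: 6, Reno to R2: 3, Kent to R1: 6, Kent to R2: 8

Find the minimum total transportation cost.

435

One minimum-cost allocation:
  Reno->R2: 65 × 3 = 195
  Kent->R1: 20 × 6 = 120
  Kent->R2: 15 × 8 = 120
Total = 195 + 120 + 120 = 435.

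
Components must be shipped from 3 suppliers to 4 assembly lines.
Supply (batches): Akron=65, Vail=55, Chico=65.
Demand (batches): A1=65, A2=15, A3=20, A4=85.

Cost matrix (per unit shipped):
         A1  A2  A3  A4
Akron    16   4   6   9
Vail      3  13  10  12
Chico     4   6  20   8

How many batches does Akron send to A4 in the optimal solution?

Solving gives:
  Akron→A2: 15 × 4 = 60
  Akron→A3: 20 × 6 = 120
  Akron→A4: 30 × 9 = 270
  Vail→A1: 55 × 3 = 165
  Chico→A1: 10 × 4 = 40
  Chico→A4: 55 × 8 = 440
Total cost = 1095.
So Akron→A4 carries 30 batches.

30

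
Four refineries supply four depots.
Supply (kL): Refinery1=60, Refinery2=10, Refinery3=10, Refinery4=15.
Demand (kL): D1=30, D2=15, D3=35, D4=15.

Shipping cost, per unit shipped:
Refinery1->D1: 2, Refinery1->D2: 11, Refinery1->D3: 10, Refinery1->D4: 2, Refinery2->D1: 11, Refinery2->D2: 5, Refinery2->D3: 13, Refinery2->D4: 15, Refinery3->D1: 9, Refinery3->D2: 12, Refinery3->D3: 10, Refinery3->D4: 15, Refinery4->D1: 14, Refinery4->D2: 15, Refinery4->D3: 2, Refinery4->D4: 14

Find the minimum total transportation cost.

425

A cheapest plan:
  Refinery1→D1: 30 kL
  Refinery1→D2: 5 kL
  Refinery1→D3: 10 kL
  Refinery1→D4: 15 kL
  Refinery2→D2: 10 kL
  Refinery3→D3: 10 kL
  Refinery4→D3: 15 kL
Total cost = 425.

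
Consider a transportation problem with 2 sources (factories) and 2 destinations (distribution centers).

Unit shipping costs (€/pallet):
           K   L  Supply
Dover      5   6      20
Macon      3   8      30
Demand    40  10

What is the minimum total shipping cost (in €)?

A cheapest plan:
  Dover->K: 10 × €5 = €50
  Dover->L: 10 × €6 = €60
  Macon->K: 30 × €3 = €90
Total = 50 + 60 + 90 = €200.

200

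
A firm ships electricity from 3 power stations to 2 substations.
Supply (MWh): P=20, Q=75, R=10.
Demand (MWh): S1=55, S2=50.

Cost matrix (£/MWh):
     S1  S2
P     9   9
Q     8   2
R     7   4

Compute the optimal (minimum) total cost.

550

An optimal shipping plan:
  P to S1: 20 × £9 = £180
  Q to S1: 25 × £8 = £200
  Q to S2: 50 × £2 = £100
  R to S1: 10 × £7 = £70
Total = 180 + 200 + 100 + 70 = £550.
(Supply check: P ships 20; Q ships 75; R ships 10.)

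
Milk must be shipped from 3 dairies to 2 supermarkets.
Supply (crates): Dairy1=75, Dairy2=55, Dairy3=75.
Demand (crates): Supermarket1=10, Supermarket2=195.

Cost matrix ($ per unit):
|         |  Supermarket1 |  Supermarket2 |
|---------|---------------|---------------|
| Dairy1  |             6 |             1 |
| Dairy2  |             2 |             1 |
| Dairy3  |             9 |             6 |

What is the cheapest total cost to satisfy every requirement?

590

One minimum-cost allocation:
  Dairy1 to Supermarket2: 75 × $1 = $75
  Dairy2 to Supermarket1: 10 × $2 = $20
  Dairy2 to Supermarket2: 45 × $1 = $45
  Dairy3 to Supermarket2: 75 × $6 = $450
Total = 75 + 20 + 45 + 450 = $590.
(Supply check: Dairy1 ships 75; Dairy2 ships 55; Dairy3 ships 75.)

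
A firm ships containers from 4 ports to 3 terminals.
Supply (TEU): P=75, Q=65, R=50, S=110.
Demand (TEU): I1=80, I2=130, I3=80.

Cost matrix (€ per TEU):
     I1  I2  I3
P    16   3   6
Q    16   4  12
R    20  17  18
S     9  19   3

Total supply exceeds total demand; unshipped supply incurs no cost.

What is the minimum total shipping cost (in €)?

Optimal allocation:
  P to I2: 65 × €3 = €195
  P to I3: 10 × €6 = €60
  Q to I2: 65 × €4 = €260
  R to I1: 40 × €20 = €800
  S to I1: 40 × €9 = €360
  S to I3: 70 × €3 = €210
Total = 195 + 60 + 260 + 800 + 360 + 210 = €1885.

1885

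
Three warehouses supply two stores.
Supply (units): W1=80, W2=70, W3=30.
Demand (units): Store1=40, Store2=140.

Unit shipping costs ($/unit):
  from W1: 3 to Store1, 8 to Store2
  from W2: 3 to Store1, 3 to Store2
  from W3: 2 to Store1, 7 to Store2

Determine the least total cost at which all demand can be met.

860

An optimal shipping plan:
  W1–Store1: 40 × $3 = $120
  W1–Store2: 40 × $8 = $320
  W2–Store2: 70 × $3 = $210
  W3–Store2: 30 × $7 = $210
Total = 120 + 320 + 210 + 210 = $860.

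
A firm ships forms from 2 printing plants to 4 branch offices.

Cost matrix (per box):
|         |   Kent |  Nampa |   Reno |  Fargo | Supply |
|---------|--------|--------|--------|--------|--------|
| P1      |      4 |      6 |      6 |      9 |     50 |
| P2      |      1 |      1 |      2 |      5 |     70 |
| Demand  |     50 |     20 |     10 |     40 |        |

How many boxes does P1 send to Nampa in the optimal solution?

0

Optimal shipments:
  P1→Kent: 50 × 4 = 200
  P2→Nampa: 20 × 1 = 20
  P2→Reno: 10 × 2 = 20
  P2→Fargo: 40 × 5 = 200
Total cost = 440.
The route P1→Nampa is not used.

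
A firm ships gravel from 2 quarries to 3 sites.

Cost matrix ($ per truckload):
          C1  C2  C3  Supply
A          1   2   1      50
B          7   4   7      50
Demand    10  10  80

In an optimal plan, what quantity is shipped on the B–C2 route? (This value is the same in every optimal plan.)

Solving gives:
  A to C1: 10 truckloads
  A to C3: 40 truckloads
  B to C2: 10 truckloads
  B to C3: 40 truckloads
Total cost = $370.
So B→C2 carries 10 truckloads.

10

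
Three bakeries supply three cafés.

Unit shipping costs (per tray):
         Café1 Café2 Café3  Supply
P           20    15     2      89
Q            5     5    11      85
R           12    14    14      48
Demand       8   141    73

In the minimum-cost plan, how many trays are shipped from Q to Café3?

0

Optimal shipments:
  P→Café2: 16 × 15 = 240
  P→Café3: 73 × 2 = 146
  Q→Café2: 85 × 5 = 425
  R→Café1: 8 × 12 = 96
  R→Café2: 40 × 14 = 560
Total cost = 1467.
The route Q→Café3 is not used.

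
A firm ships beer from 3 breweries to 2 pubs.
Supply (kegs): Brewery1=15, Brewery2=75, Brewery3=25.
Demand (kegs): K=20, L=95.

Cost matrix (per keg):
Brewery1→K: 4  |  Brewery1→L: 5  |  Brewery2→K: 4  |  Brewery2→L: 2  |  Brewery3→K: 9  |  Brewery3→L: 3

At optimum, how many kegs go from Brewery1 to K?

15

Solving gives:
  Brewery1->K: 15 kegs
  Brewery2->K: 5 kegs
  Brewery2->L: 70 kegs
  Brewery3->L: 25 kegs
Total cost = 295.
So Brewery1→K carries 15 kegs.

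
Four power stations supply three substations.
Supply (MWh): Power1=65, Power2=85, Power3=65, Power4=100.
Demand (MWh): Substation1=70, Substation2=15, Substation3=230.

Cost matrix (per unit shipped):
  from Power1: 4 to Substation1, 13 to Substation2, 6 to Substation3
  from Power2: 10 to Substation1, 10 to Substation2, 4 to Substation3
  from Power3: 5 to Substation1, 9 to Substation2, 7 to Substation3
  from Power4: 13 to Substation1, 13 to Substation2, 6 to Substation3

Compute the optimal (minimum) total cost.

One minimum-cost allocation:
  Power1 to Substation1: 20 × 4 = 80
  Power1 to Substation3: 45 × 6 = 270
  Power2 to Substation3: 85 × 4 = 340
  Power3 to Substation1: 50 × 5 = 250
  Power3 to Substation2: 15 × 9 = 135
  Power4 to Substation3: 100 × 6 = 600
Total = 80 + 270 + 340 + 250 + 135 + 600 = 1675.

1675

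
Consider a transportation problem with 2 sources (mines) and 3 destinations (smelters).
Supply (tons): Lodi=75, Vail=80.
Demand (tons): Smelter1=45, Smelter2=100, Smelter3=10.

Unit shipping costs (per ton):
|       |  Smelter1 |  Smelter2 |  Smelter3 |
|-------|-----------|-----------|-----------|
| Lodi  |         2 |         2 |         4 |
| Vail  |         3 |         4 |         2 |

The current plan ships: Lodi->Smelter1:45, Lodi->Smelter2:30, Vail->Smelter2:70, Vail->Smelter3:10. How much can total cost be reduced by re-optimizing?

Current plan cost = 45·2 + 30·2 + 70·4 + 10·2 = 450.
Optimal plan:
  Lodi→Smelter2: 75 × 2 = 150
  Vail→Smelter1: 45 × 3 = 135
  Vail→Smelter2: 25 × 4 = 100
  Vail→Smelter3: 10 × 2 = 20
Optimal cost = 405.
Saving = 450 − 405 = 45.

45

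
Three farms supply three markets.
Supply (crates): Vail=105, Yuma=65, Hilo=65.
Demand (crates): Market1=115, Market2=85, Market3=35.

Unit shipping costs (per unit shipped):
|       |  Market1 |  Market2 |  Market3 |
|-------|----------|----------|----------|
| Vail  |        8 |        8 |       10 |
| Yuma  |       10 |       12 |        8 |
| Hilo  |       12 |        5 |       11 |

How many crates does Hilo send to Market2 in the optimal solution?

The minimum-cost plan:
  Vail to Market1: 85 crates
  Vail to Market2: 20 crates
  Yuma to Market1: 30 crates
  Yuma to Market3: 35 crates
  Hilo to Market2: 65 crates
Total cost = 1745.
So Hilo→Market2 carries 65 crates.

65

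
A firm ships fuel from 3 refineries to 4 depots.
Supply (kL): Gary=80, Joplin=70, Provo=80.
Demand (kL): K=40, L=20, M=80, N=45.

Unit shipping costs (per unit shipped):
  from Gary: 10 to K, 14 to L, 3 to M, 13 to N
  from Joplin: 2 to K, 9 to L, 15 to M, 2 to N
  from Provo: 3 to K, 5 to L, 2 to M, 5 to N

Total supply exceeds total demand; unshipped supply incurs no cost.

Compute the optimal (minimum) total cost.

Optimal allocation:
  Gary→M: 35 kL
  Joplin→K: 25 kL
  Joplin→N: 45 kL
  Provo→K: 15 kL
  Provo→L: 20 kL
  Provo→M: 45 kL
Total cost = 480.
(Supply check: Gary ships 35; Joplin ships 70; Provo ships 80.)

480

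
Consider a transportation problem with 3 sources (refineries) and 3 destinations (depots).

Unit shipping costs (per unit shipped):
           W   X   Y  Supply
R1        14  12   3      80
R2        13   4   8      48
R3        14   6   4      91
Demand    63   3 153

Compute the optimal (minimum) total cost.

1381

One minimum-cost allocation:
  R1->Y: 80 kL
  R2->W: 45 kL
  R2->X: 3 kL
  R3->W: 18 kL
  R3->Y: 73 kL
Total cost = 1381.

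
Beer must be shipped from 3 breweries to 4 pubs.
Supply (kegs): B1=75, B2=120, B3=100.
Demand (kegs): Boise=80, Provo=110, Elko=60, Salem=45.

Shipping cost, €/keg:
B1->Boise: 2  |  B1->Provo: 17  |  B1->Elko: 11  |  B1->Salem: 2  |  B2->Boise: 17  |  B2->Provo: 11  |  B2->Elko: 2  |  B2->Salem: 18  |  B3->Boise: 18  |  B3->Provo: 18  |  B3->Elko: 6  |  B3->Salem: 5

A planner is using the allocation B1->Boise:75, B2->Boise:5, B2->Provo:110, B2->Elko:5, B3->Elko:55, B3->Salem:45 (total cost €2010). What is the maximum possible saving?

Current plan cost = 75·2 + 5·17 + 110·11 + 5·2 + 55·6 + 45·5 = €2010.
Optimal plan:
  B1→Boise: 75 × €2 = €150
  B2→Provo: 110 × €11 = €1210
  B2→Elko: 10 × €2 = €20
  B3→Boise: 5 × €18 = €90
  B3→Elko: 50 × €6 = €300
  B3→Salem: 45 × €5 = €225
Optimal cost = €1995.
Saving = 2010 − 1995 = €15.

15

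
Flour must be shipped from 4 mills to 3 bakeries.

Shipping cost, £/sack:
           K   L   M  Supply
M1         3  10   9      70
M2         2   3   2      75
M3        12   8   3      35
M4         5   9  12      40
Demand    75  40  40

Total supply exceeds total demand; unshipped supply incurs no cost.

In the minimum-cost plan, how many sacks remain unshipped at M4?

An optimal plan:
  M1–K: 45 × £3 = £135
  M2–K: 30 × £2 = £60
  M2–L: 40 × £3 = £120
  M2–M: 5 × £2 = £10
  M3–M: 35 × £3 = £105
Total cost = £430.
M4 ships 0 of its 40, leaving 40.

40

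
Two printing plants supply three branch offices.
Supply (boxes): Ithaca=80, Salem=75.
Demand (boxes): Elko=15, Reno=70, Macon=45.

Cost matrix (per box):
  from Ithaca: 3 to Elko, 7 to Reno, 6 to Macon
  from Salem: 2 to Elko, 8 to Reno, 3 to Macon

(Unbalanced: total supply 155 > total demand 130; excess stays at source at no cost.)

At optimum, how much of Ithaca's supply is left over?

Minimum-cost shipments:
  Ithaca–Reno: 70 × 7 = 490
  Salem–Elko: 15 × 2 = 30
  Salem–Macon: 45 × 3 = 135
Total cost = 655.
Ithaca ships 70 of its 80, leaving 10.

10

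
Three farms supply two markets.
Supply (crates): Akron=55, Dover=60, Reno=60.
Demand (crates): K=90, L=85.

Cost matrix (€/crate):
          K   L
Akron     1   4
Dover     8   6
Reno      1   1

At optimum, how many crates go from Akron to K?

55

Optimal shipments:
  Akron->K: 55 crates
  Dover->L: 60 crates
  Reno->K: 35 crates
  Reno->L: 25 crates
Total cost = €475.
So Akron→K carries 55 crates.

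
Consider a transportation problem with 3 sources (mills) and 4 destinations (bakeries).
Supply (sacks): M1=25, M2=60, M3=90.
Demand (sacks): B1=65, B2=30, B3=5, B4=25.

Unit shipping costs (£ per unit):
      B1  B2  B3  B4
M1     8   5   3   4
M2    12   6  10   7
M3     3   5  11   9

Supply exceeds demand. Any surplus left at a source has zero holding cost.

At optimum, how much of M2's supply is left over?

An optimal plan:
  M1 to B3: 5 × £3 = £15
  M1 to B4: 20 × £4 = £80
  M2 to B2: 5 × £6 = £30
  M2 to B4: 5 × £7 = £35
  M3 to B1: 65 × £3 = £195
  M3 to B2: 25 × £5 = £125
Total cost = £480.
M2 ships 10 of its 60, leaving 50.

50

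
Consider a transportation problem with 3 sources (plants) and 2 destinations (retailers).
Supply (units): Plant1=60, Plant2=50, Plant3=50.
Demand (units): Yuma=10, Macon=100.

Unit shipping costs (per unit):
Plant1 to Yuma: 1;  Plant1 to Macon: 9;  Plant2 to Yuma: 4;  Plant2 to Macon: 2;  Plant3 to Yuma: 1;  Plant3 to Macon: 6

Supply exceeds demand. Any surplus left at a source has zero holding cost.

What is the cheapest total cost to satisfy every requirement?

Optimal allocation:
  Plant1–Yuma: 10 × 1 = 10
  Plant2–Macon: 50 × 2 = 100
  Plant3–Macon: 50 × 6 = 300
Total = 10 + 100 + 300 = 410.
(Supply check: Plant1 ships 10; Plant2 ships 50; Plant3 ships 50.)

410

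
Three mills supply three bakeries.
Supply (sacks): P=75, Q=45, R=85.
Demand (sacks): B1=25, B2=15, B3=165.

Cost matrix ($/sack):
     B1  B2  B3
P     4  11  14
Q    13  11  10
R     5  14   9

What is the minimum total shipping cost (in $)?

Optimal allocation:
  P->B1: 25 × $4 = $100
  P->B2: 15 × $11 = $165
  P->B3: 35 × $14 = $490
  Q->B3: 45 × $10 = $450
  R->B3: 85 × $9 = $765
Total = 100 + 165 + 490 + 450 + 765 = $1970.
(Supply check: P ships 75; Q ships 45; R ships 85.)

1970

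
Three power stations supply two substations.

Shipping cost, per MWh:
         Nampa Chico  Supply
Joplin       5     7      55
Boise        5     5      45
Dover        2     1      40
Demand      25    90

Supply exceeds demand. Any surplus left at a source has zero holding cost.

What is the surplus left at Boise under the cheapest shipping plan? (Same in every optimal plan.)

0

An optimal plan:
  Joplin→Nampa: 25 MWh
  Joplin→Chico: 5 MWh
  Boise→Chico: 45 MWh
  Dover→Chico: 40 MWh
Total cost = 425.
Boise ships 45 of its 45, leaving 0.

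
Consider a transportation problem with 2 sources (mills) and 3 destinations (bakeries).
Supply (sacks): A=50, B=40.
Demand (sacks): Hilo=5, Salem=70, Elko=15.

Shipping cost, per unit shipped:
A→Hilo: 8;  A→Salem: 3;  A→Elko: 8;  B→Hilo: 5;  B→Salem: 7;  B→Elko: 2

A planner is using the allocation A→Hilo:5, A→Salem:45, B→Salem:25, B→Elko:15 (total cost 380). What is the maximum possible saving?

Current plan cost = 5·8 + 45·3 + 25·7 + 15·2 = 380.
Optimal plan:
  A to Salem: 50 sacks
  B to Hilo: 5 sacks
  B to Salem: 20 sacks
  B to Elko: 15 sacks
Optimal cost = 345.
Saving = 380 − 345 = 35.

35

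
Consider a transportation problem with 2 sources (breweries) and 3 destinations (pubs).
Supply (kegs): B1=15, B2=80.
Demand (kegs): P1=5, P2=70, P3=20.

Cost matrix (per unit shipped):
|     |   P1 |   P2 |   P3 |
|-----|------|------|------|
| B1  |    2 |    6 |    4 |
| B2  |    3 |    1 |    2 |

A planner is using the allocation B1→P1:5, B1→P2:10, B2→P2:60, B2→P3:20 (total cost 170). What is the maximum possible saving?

30

Current plan cost = 5·2 + 10·6 + 60·1 + 20·2 = 170.
Optimal plan:
  B1->P1: 5 × 2 = 10
  B1->P3: 10 × 4 = 40
  B2->P2: 70 × 1 = 70
  B2->P3: 10 × 2 = 20
Optimal cost = 140.
Saving = 170 − 140 = 30.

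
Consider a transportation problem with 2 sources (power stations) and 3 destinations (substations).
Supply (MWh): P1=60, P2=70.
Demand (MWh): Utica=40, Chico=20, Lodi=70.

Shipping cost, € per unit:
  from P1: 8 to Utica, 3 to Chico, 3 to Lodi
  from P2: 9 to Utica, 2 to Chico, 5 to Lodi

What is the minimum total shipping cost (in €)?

630

One minimum-cost allocation:
  P1→Lodi: 60 MWh
  P2→Utica: 40 MWh
  P2→Chico: 20 MWh
  P2→Lodi: 10 MWh
Total cost = €630.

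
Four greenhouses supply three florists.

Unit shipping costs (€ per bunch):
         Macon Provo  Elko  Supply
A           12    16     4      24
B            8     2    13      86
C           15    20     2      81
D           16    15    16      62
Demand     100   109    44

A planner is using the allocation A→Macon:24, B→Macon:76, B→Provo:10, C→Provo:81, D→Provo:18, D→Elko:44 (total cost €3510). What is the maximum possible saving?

Current plan cost = 24·12 + 76·8 + 10·2 + 81·20 + 18·15 + 44·16 = €3510.
Optimal plan:
  A–Macon: 24 bunches
  B–Provo: 86 bunches
  C–Macon: 37 bunches
  C–Elko: 44 bunches
  D–Macon: 39 bunches
  D–Provo: 23 bunches
Optimal cost = €2072.
Saving = 3510 − 2072 = €1438.

1438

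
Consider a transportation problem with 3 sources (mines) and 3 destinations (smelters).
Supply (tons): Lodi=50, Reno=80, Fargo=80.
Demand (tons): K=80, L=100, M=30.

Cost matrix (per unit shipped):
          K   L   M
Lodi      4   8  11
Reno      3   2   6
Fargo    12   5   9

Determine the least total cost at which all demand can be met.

910

Optimal allocation:
  Lodi to K: 50 × 4 = 200
  Reno to K: 30 × 3 = 90
  Reno to L: 20 × 2 = 40
  Reno to M: 30 × 6 = 180
  Fargo to L: 80 × 5 = 400
Total = 200 + 90 + 40 + 180 + 400 = 910.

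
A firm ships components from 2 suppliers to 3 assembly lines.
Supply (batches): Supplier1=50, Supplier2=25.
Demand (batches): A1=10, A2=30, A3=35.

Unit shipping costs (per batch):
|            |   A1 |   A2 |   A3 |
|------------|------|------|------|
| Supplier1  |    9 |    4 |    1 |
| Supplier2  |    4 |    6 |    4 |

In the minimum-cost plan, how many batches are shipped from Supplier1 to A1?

Solving gives:
  Supplier1->A2: 15 batches
  Supplier1->A3: 35 batches
  Supplier2->A1: 10 batches
  Supplier2->A2: 15 batches
Total cost = 225.
The route Supplier1→A1 is not used.

0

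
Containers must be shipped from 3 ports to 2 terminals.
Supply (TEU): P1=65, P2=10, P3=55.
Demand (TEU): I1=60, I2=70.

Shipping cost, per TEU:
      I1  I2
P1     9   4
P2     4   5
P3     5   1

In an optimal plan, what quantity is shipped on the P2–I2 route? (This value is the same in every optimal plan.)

0

Optimal shipments:
  P1→I2: 65 × 4 = 260
  P2→I1: 10 × 4 = 40
  P3→I1: 50 × 5 = 250
  P3→I2: 5 × 1 = 5
Total cost = 555.
The route P2→I2 is not used.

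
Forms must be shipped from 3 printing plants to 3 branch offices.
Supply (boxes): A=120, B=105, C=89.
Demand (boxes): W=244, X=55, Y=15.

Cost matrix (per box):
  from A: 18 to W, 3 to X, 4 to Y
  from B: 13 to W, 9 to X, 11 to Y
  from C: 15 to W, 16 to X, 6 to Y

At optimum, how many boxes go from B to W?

Optimal shipments:
  A to W: 50 × 18 = 900
  A to X: 55 × 3 = 165
  A to Y: 15 × 4 = 60
  B to W: 105 × 13 = 1365
  C to W: 89 × 15 = 1335
Total cost = 3825.
So B→W carries 105 boxes.

105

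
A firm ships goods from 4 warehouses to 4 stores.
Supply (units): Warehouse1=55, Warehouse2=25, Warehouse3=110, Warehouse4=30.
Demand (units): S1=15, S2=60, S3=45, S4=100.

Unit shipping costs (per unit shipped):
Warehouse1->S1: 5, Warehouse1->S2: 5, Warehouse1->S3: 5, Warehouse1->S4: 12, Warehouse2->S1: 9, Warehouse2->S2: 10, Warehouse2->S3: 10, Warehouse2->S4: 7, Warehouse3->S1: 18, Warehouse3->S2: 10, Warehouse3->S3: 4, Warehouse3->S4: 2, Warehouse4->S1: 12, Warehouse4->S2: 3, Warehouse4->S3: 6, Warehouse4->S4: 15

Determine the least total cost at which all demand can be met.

830

Optimal allocation:
  Warehouse1->S1: 15 × 5 = 75
  Warehouse1->S2: 30 × 5 = 150
  Warehouse1->S3: 10 × 5 = 50
  Warehouse2->S4: 25 × 7 = 175
  Warehouse3->S3: 35 × 4 = 140
  Warehouse3->S4: 75 × 2 = 150
  Warehouse4->S2: 30 × 3 = 90
Total = 75 + 150 + 50 + 175 + 140 + 150 + 90 = 830.
(Supply check: Warehouse1 ships 55; Warehouse2 ships 25; Warehouse3 ships 110; Warehouse4 ships 30.)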